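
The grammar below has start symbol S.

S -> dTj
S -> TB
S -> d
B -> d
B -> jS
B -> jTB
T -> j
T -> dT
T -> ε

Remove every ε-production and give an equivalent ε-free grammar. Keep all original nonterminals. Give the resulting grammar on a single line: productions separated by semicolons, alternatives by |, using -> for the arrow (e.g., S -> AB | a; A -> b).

Nullable set: {T}.
S -> TB: T nullable, giving B | TB.
S -> dTj: T nullable, giving dTj | dj.
B -> jTB: T nullable, giving jB | jTB.
Drop T -> ε.
T -> dT: T nullable, giving d | dT.
Unchanged (no nullable symbols): S -> d; B -> d; B -> jS; T -> j.

S -> B | d | TB | dj | dTj; B -> d | jB | jS | jTB; T -> d | j | dT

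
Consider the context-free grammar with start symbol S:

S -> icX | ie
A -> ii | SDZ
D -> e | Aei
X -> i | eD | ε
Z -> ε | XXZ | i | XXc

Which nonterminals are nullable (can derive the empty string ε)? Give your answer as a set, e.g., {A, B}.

Directly nullable (have an ε-rule): {X, Z}.
Not nullable: A, D, S — each has a terminal in every rule's right-hand side or depends on a non-nullable symbol.

{X, Z}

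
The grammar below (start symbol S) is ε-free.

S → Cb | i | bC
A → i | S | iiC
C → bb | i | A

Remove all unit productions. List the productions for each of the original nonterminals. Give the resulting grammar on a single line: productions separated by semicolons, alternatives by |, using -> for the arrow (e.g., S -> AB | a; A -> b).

S -> i | Cb | bC; A -> i | Cb | bC | iiC; C -> i | Cb | bC | bb | iiC

Unit productions: A->S, C->A.
Unit pairs (A ⇒* B via units): (A,S), (C,A), (C,S).
S: inherits non-unit rules of {S} → Cb | bC | i.
A: inherits non-unit rules of {A, S} → Cb | bC | i | iiC.
C: inherits non-unit rules of {A, C, S} → Cb | bC | bb | i | iiC.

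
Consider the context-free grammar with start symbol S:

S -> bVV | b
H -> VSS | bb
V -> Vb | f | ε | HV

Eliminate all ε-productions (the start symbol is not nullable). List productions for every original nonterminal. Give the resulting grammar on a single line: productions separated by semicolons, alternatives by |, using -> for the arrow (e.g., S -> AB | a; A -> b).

S -> b | bV | bVV; H -> SS | bb | VSS; V -> H | b | f | HV | Vb

Nullable set: {V}.
S -> bVV: V, V nullable, giving b | bV | bVV.
H -> VSS: V nullable, giving SS | VSS.
Drop V -> ε.
V -> HV: V nullable, giving H | HV.
V -> Vb: V nullable, giving Vb | b.
Unchanged (no nullable symbols): S -> b; H -> bb; V -> f.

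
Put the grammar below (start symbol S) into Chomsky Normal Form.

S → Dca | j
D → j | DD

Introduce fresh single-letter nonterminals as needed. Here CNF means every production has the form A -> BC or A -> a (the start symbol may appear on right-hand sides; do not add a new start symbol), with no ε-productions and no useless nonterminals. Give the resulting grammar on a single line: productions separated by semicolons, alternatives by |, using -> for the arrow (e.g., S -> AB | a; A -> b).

No ε-productions.
No unit productions to eliminate.
TERM: introduce B -> a, A -> c and substitute in every rule of length ≥2.
BIN: S -> DAB becomes S -> DC, C -> AB.

S -> j | DC; A -> c; B -> a; C -> AB; D -> j | DD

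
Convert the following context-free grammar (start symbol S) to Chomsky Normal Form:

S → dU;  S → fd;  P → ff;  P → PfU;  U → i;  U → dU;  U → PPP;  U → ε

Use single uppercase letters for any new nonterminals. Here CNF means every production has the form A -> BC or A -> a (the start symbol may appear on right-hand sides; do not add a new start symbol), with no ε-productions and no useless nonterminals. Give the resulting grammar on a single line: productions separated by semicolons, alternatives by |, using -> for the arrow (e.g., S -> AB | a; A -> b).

S -> d | AB | BU; A -> f; B -> d; C -> AU; D -> PP; P -> AA | PA | PC; U -> d | i | BU | PD

Nullable: {U}; after ε-elimination: S -> d | dU | fd; P -> Pf | ff | PfU; U -> d | i | dU | PPP.
No unit productions to eliminate.
TERM: introduce B -> d, A -> f and substitute in every rule of length ≥2.
BIN: P -> PAU becomes P -> PC, C -> AU; U -> PPP becomes U -> PD, D -> PP.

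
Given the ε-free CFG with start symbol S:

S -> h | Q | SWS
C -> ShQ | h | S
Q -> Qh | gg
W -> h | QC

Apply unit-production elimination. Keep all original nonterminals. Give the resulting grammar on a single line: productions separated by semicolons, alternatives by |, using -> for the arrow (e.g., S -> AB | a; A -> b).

S -> h | Qh | gg | SWS; C -> h | Qh | gg | SWS | ShQ; Q -> Qh | gg; W -> h | QC

Unit productions: C->S, S->Q.
Unit pairs (A ⇒* B via units): (C,Q), (C,S), (S,Q).
S: inherits non-unit rules of {Q, S} → Qh | SWS | gg | h.
C: inherits non-unit rules of {C, Q, S} → Qh | SWS | ShQ | gg | h.
Q: inherits non-unit rules of {Q} → Qh | gg.
W: inherits non-unit rules of {W} → QC | h.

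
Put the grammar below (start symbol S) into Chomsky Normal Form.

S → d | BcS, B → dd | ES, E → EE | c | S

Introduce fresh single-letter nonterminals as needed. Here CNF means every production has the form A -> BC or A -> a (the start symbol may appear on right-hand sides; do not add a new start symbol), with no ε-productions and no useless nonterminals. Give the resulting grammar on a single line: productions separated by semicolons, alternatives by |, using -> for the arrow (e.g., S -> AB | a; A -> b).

No ε-productions.
After unit-elimination: S -> d | BcS; B -> ES | dd; E -> c | d | EE | BcS.
TERM: introduce C -> c, A -> d and substitute in every rule of length ≥2.
BIN: E -> BCS becomes E -> BD, D -> CS; S -> BCS becomes S -> BF, F -> CS.

S -> d | BF; A -> d; B -> AA | ES; C -> c; D -> CS; E -> c | d | BD | EE; F -> CS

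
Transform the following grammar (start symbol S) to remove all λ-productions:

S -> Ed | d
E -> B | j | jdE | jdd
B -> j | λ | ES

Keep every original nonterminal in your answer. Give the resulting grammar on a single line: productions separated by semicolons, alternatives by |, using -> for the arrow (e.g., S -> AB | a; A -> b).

Nullable set: {B, E}.
S -> Ed: E nullable, giving Ed | d.
Drop B -> λ.
B -> ES: E nullable, giving ES | S.
E -> B: B nullable, giving B.
E -> jdE: E nullable, giving jd | jdE.
Unchanged (no nullable symbols): S -> d; B -> j; E -> j; E -> jdd.

S -> d | Ed; B -> S | j | ES; E -> B | j | jd | jdE | jdd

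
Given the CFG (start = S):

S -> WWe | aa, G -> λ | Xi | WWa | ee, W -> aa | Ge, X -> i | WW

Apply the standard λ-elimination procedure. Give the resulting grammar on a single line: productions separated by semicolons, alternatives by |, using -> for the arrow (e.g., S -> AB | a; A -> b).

S -> aa | WWe; G -> Xi | ee | WWa; W -> e | Ge | aa; X -> i | WW

Nullable set: {G}.
Drop G -> λ.
W -> Ge: G nullable, giving Ge | e.
Unchanged (no nullable symbols): S -> WWe; S -> aa; G -> WWa; G -> Xi; G -> ee; W -> aa; X -> WW; X -> i.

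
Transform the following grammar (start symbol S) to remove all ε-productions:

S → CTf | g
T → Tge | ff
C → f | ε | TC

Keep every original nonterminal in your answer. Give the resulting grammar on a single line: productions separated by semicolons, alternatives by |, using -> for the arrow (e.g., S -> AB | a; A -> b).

Nullable set: {C}.
S -> CTf: C nullable, giving CTf | Tf.
Drop C -> ε.
C -> TC: C nullable, giving T | TC.
Unchanged (no nullable symbols): S -> g; C -> f; T -> Tge; T -> ff.

S -> g | Tf | CTf; C -> T | f | TC; T -> ff | Tge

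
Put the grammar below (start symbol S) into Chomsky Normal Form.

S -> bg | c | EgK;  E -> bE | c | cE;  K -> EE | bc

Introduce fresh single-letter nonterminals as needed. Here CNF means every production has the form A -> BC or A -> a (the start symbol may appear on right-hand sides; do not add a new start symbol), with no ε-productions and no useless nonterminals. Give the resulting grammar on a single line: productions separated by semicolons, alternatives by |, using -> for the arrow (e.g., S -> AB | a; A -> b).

S -> c | AC | ED; A -> b; B -> c; C -> g; D -> CK; E -> c | AE | BE; K -> AB | EE

No ε-productions.
No unit productions to eliminate.
TERM: introduce A -> b, B -> c, C -> g and substitute in every rule of length ≥2.
BIN: S -> ECK becomes S -> ED, D -> CK.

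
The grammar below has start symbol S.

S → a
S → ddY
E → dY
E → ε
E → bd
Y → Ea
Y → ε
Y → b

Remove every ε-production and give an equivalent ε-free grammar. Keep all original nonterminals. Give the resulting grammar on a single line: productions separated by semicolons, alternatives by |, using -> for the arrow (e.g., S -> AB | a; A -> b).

S -> a | dd | ddY; E -> d | bd | dY; Y -> a | b | Ea

Nullable set: {E, Y}.
S -> ddY: Y nullable, giving dd | ddY.
Drop E -> ε.
E -> dY: Y nullable, giving d | dY.
Drop Y -> ε.
Y -> Ea: E nullable, giving Ea | a.
Unchanged (no nullable symbols): S -> a; E -> bd; Y -> b.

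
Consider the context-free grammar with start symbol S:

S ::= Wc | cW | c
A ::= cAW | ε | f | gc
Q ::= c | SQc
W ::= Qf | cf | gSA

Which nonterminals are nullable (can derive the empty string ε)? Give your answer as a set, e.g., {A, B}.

{A}

Directly nullable (have an ε-rule): {A}.
Not nullable: Q, S, W — each has a terminal in every rule's right-hand side or depends on a non-nullable symbol.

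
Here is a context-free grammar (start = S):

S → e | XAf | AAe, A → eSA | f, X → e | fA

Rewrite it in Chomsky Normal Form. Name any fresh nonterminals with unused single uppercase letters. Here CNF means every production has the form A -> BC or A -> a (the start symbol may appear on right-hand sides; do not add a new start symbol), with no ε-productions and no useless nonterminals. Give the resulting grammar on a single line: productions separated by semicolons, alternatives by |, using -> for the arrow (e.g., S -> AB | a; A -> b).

No ε-productions.
No unit productions to eliminate.
TERM: introduce B -> e, C -> f and substitute in every rule of length ≥2.
BIN: A -> BSA becomes A -> BD, D -> SA; S -> AAB becomes S -> AE, E -> AB; S -> XAC becomes S -> XF, F -> AC.

S -> e | AE | XF; A -> f | BD; B -> e; C -> f; D -> SA; E -> AB; F -> AC; X -> e | CA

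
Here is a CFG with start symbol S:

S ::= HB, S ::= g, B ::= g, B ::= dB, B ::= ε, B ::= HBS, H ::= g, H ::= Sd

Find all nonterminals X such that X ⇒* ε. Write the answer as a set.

{B}

Directly nullable (have an ε-rule): {B}.
Not nullable: H, S — each has a terminal in every rule's right-hand side or depends on a non-nullable symbol.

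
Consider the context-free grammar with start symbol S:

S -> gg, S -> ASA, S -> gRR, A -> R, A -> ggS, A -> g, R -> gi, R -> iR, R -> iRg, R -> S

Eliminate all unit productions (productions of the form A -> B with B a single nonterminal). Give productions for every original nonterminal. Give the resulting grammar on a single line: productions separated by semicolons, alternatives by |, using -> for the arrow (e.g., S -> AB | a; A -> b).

S -> gg | ASA | gRR; A -> g | gg | gi | iR | ASA | gRR | ggS | iRg; R -> gg | gi | iR | ASA | gRR | iRg

Unit productions: A->R, R->S.
Unit pairs (A ⇒* B via units): (A,R), (A,S), (R,S).
S: inherits non-unit rules of {S} → ASA | gRR | gg.
A: inherits non-unit rules of {A, R, S} → ASA | g | gRR | gg | ggS | gi | iR | iRg.
R: inherits non-unit rules of {R, S} → ASA | gRR | gg | gi | iR | iRg.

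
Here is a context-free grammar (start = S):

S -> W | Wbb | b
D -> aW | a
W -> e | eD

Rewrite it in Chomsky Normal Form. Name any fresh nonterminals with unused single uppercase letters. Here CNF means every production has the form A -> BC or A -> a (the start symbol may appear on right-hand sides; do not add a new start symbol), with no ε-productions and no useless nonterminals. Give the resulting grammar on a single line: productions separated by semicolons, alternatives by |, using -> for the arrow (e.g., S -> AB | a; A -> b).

No ε-productions.
After unit-elimination: S -> b | e | eD | Wbb; D -> a | aW; W -> e | eD.
TERM: introduce A -> a, B -> b, C -> e and substitute in every rule of length ≥2.
BIN: S -> WBB becomes S -> WE, E -> BB.

S -> b | e | CD | WE; A -> a; B -> b; C -> e; D -> a | AW; E -> BB; W -> e | CD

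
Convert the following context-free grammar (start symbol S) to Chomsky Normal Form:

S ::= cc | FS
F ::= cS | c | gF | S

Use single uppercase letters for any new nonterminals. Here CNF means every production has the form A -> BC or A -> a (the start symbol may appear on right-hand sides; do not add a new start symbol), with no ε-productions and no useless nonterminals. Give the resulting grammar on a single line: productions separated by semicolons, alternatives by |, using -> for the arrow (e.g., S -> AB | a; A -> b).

S -> AA | FS; A -> c; B -> g; F -> c | AA | AS | BF | FS

No ε-productions.
After unit-elimination: S -> FS | cc; F -> c | FS | cS | cc | gF.
TERM: introduce A -> c, B -> g and substitute in every rule of length ≥2.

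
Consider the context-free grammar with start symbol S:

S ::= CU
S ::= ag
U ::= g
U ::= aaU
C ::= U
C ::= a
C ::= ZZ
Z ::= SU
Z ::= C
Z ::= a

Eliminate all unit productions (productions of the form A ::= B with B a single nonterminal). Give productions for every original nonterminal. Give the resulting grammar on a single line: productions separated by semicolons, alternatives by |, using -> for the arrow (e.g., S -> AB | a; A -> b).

S -> CU | ag; C -> a | g | ZZ | aaU; U -> g | aaU; Z -> a | g | SU | ZZ | aaU

Unit productions: C->U, Z->C.
Unit pairs (A ⇒* B via units): (C,U), (Z,C), (Z,U).
S: inherits non-unit rules of {S} → CU | ag.
C: inherits non-unit rules of {C, U} → ZZ | a | aaU | g.
U: inherits non-unit rules of {U} → aaU | g.
Z: inherits non-unit rules of {C, U, Z} → SU | ZZ | a | aaU | g.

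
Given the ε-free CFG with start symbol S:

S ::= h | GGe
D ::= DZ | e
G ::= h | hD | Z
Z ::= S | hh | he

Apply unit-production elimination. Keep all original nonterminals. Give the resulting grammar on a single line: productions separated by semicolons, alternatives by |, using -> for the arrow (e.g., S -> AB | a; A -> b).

S -> h | GGe; D -> e | DZ; G -> h | hD | he | hh | GGe; Z -> h | he | hh | GGe

Unit productions: G->Z, Z->S.
Unit pairs (A ⇒* B via units): (G,S), (G,Z), (Z,S).
S: inherits non-unit rules of {S} → GGe | h.
D: inherits non-unit rules of {D} → DZ | e.
G: inherits non-unit rules of {G, S, Z} → GGe | h | hD | he | hh.
Z: inherits non-unit rules of {S, Z} → GGe | h | he | hh.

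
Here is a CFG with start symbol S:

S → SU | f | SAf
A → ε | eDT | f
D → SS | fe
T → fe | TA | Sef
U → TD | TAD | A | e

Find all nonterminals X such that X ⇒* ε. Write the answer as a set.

{A, U}

Directly nullable (have an ε-rule): {A}.
U is nullable via U -> A (every symbol on the right is already known nullable).
Not nullable: D, S, T — each has a terminal in every rule's right-hand side or depends on a non-nullable symbol.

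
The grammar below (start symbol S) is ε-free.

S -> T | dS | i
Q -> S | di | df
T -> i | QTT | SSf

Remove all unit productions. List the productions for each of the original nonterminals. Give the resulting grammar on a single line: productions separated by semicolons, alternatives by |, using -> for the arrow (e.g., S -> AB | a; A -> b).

Unit productions: Q->S, S->T.
Unit pairs (A ⇒* B via units): (Q,S), (Q,T), (S,T).
S: inherits non-unit rules of {S, T} → QTT | SSf | dS | i.
Q: inherits non-unit rules of {Q, S, T} → QTT | SSf | dS | df | di | i.
T: inherits non-unit rules of {T} → QTT | SSf | i.

S -> i | dS | QTT | SSf; Q -> i | dS | df | di | QTT | SSf; T -> i | QTT | SSf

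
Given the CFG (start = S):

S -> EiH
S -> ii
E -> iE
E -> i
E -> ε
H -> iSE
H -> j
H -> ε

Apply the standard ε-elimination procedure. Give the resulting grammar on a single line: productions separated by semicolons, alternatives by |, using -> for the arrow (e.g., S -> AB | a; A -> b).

Nullable set: {E, H}.
S -> EiH: E, H nullable, giving Ei | EiH | i | iH.
Drop E -> ε.
E -> iE: E nullable, giving i | iE.
Drop H -> ε.
H -> iSE: E nullable, giving iS | iSE.
Unchanged (no nullable symbols): S -> ii; E -> i; H -> j.

S -> i | Ei | iH | ii | EiH; E -> i | iE; H -> j | iS | iSE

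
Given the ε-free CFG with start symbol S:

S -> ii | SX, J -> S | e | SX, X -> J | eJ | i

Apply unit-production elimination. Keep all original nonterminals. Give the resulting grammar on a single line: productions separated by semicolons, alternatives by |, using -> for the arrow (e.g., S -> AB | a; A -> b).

S -> SX | ii; J -> e | SX | ii; X -> e | i | SX | eJ | ii

Unit productions: J->S, X->J.
Unit pairs (A ⇒* B via units): (J,S), (X,J), (X,S).
S: inherits non-unit rules of {S} → SX | ii.
J: inherits non-unit rules of {J, S} → SX | e | ii.
X: inherits non-unit rules of {J, S, X} → SX | e | eJ | i | ii.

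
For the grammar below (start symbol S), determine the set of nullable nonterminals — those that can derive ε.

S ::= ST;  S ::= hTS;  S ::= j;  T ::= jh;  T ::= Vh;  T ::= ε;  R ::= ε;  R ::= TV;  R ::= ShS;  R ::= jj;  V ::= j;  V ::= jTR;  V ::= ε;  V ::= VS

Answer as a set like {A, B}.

Directly nullable (have an ε-rule): {R, T, V}.
Not nullable: S — each has a terminal in every rule's right-hand side or depends on a non-nullable symbol.

{R, T, V}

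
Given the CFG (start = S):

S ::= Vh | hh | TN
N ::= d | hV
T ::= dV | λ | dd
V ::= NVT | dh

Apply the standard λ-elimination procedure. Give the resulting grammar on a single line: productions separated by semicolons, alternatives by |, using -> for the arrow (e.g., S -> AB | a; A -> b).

S -> N | TN | Vh | hh; N -> d | hV; T -> dV | dd; V -> NV | dh | NVT

Nullable set: {T}.
S -> TN: T nullable, giving N | TN.
Drop T -> λ.
V -> NVT: T nullable, giving NV | NVT.
Unchanged (no nullable symbols): S -> Vh; S -> hh; N -> d; N -> hV; T -> dV; T -> dd; V -> dh.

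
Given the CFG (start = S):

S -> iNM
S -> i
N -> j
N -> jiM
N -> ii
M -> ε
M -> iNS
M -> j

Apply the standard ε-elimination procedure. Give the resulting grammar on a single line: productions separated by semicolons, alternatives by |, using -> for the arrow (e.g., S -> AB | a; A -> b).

Nullable set: {M}.
S -> iNM: M nullable, giving iN | iNM.
Drop M -> ε.
N -> jiM: M nullable, giving ji | jiM.
Unchanged (no nullable symbols): S -> i; M -> iNS; M -> j; N -> ii; N -> j.

S -> i | iN | iNM; M -> j | iNS; N -> j | ii | ji | jiM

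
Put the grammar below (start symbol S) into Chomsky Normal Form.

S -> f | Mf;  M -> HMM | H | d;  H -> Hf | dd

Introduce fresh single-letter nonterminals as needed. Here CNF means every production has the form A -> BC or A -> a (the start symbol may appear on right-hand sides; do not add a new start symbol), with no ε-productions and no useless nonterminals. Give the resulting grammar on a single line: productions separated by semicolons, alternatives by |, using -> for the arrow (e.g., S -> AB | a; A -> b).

S -> f | MA; A -> f; B -> d; C -> MM; H -> BB | HA; M -> d | BB | HA | HC

No ε-productions.
After unit-elimination: S -> f | Mf; H -> Hf | dd; M -> d | Hf | dd | HMM.
TERM: introduce B -> d, A -> f and substitute in every rule of length ≥2.
BIN: M -> HMM becomes M -> HC, C -> MM.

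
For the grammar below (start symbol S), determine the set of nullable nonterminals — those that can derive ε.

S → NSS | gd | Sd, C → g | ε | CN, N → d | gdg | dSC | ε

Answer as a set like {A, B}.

{C, N}

Directly nullable (have an ε-rule): {C, N}.
Not nullable: S — each has a terminal in every rule's right-hand side or depends on a non-nullable symbol.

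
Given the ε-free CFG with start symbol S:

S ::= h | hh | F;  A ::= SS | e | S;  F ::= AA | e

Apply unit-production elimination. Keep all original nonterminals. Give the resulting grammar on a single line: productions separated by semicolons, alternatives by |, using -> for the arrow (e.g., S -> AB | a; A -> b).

S -> e | h | AA | hh; A -> e | h | AA | SS | hh; F -> e | AA

Unit productions: A->S, S->F.
Unit pairs (A ⇒* B via units): (A,F), (A,S), (S,F).
S: inherits non-unit rules of {F, S} → AA | e | h | hh.
A: inherits non-unit rules of {A, F, S} → AA | SS | e | h | hh.
F: inherits non-unit rules of {F} → AA | e.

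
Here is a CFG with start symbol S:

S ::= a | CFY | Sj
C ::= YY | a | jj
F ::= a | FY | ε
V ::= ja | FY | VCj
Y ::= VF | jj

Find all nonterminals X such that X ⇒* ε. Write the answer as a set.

{F}

Directly nullable (have an ε-rule): {F}.
Not nullable: C, S, V, Y — each has a terminal in every rule's right-hand side or depends on a non-nullable symbol.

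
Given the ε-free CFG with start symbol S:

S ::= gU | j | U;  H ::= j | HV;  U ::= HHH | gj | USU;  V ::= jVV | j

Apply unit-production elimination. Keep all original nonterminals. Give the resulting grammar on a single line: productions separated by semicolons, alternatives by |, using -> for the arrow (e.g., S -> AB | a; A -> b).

Unit productions: S->U.
Unit pairs (A ⇒* B via units): (S,U).
S: inherits non-unit rules of {S, U} → HHH | USU | gU | gj | j.
H: inherits non-unit rules of {H} → HV | j.
U: inherits non-unit rules of {U} → HHH | USU | gj.
V: inherits non-unit rules of {V} → j | jVV.

S -> j | gU | gj | HHH | USU; H -> j | HV; U -> gj | HHH | USU; V -> j | jVV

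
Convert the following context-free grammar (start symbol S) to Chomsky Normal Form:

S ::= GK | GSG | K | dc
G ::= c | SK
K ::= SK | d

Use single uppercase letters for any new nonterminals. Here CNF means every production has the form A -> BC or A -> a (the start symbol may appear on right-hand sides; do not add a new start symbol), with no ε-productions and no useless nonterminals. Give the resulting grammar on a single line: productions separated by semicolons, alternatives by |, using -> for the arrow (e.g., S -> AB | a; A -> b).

No ε-productions.
After unit-elimination: S -> d | GK | SK | dc | GSG; G -> c | SK; K -> d | SK.
TERM: introduce B -> c, A -> d and substitute in every rule of length ≥2.
BIN: S -> GSG becomes S -> GC, C -> SG.

S -> d | AB | GC | GK | SK; A -> d; B -> c; C -> SG; G -> c | SK; K -> d | SK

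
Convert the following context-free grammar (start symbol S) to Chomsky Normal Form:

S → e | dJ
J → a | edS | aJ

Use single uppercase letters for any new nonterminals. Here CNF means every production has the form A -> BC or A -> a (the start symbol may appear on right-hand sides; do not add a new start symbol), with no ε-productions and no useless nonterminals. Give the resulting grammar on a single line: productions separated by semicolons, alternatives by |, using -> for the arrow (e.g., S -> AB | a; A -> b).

No ε-productions.
No unit productions to eliminate.
TERM: introduce A -> a, C -> d, B -> e and substitute in every rule of length ≥2.
BIN: J -> BCS becomes J -> BD, D -> CS.

S -> e | CJ; A -> a; B -> e; C -> d; D -> CS; J -> a | AJ | BD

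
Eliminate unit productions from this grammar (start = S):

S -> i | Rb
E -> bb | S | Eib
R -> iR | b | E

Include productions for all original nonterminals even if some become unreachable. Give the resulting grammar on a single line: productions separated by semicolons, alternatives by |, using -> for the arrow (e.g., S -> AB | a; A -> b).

S -> i | Rb; E -> i | Rb | bb | Eib; R -> b | i | Rb | bb | iR | Eib

Unit productions: E->S, R->E.
Unit pairs (A ⇒* B via units): (E,S), (R,E), (R,S).
S: inherits non-unit rules of {S} → Rb | i.
E: inherits non-unit rules of {E, S} → Eib | Rb | bb | i.
R: inherits non-unit rules of {E, R, S} → Eib | Rb | b | bb | i | iR.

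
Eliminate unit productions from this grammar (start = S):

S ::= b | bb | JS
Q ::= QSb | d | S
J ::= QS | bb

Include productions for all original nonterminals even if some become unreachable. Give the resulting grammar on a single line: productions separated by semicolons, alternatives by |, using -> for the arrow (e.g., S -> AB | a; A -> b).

Unit productions: Q->S.
Unit pairs (A ⇒* B via units): (Q,S).
S: inherits non-unit rules of {S} → JS | b | bb.
J: inherits non-unit rules of {J} → QS | bb.
Q: inherits non-unit rules of {Q, S} → JS | QSb | b | bb | d.

S -> b | JS | bb; J -> QS | bb; Q -> b | d | JS | bb | QSb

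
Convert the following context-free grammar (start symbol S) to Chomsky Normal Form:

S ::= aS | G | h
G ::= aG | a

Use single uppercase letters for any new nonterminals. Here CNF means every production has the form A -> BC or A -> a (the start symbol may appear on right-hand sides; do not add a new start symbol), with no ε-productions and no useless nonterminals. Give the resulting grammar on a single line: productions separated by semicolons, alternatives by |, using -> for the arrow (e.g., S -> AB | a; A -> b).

No ε-productions.
After unit-elimination: S -> a | h | aG | aS; G -> a | aG.
TERM: introduce A -> a and substitute in every rule of length ≥2.

S -> a | h | AG | AS; A -> a; G -> a | AG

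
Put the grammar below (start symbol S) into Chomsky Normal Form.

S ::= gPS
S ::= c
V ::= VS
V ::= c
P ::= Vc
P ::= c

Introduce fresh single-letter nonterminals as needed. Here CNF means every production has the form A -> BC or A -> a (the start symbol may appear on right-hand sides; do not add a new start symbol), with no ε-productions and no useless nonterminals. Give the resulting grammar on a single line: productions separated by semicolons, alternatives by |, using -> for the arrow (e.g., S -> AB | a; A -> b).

No ε-productions.
No unit productions to eliminate.
TERM: introduce A -> c, B -> g and substitute in every rule of length ≥2.
BIN: S -> BPS becomes S -> BC, C -> PS.

S -> c | BC; A -> c; B -> g; C -> PS; P -> c | VA; V -> c | VS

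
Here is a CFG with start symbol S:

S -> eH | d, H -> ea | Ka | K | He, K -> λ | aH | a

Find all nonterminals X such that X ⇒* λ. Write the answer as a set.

{H, K}

Directly nullable (have an ε-rule): {K}.
H is nullable via H -> K (every symbol on the right is already known nullable).
Not nullable: S — each has a terminal in every rule's right-hand side or depends on a non-nullable symbol.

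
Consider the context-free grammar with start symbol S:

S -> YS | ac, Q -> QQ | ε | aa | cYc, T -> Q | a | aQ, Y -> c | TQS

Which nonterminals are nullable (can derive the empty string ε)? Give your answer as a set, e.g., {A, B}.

Directly nullable (have an ε-rule): {Q}.
T is nullable via T -> Q (every symbol on the right is already known nullable).
Not nullable: S, Y — each has a terminal in every rule's right-hand side or depends on a non-nullable symbol.

{Q, T}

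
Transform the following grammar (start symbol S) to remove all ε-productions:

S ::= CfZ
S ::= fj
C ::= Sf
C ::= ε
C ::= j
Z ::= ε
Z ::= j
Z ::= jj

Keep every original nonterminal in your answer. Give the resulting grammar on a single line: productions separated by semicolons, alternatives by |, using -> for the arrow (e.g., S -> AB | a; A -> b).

Nullable set: {C, Z}.
S -> CfZ: C, Z nullable, giving Cf | CfZ | f | fZ.
Drop C -> ε.
Drop Z -> ε.
Unchanged (no nullable symbols): S -> fj; C -> Sf; C -> j; Z -> j; Z -> jj.

S -> f | Cf | fZ | fj | CfZ; C -> j | Sf; Z -> j | jj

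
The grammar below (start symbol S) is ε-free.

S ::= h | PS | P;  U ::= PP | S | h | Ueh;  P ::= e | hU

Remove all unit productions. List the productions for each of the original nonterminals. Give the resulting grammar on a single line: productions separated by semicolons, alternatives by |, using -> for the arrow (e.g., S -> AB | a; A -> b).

Unit productions: S->P, U->S.
Unit pairs (A ⇒* B via units): (S,P), (U,P), (U,S).
S: inherits non-unit rules of {P, S} → PS | e | h | hU.
P: inherits non-unit rules of {P} → e | hU.
U: inherits non-unit rules of {P, S, U} → PP | PS | Ueh | e | h | hU.

S -> e | h | PS | hU; P -> e | hU; U -> e | h | PP | PS | hU | Ueh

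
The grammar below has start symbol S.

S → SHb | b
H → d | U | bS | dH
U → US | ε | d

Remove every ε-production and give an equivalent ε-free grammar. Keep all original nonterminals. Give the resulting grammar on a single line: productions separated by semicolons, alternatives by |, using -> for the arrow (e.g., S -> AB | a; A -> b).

S -> b | Sb | SHb; H -> U | d | bS | dH; U -> S | d | US

Nullable set: {H, U}.
S -> SHb: H nullable, giving SHb | Sb.
H -> U: U nullable, giving U.
H -> dH: H nullable, giving d | dH.
Drop U -> ε.
U -> US: U nullable, giving S | US.
Unchanged (no nullable symbols): S -> b; H -> bS; H -> d; U -> d.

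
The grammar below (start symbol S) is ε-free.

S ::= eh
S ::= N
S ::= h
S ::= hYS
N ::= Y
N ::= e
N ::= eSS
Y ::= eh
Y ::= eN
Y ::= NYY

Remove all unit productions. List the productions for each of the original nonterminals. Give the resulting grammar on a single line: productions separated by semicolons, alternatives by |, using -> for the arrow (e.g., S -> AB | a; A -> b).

Unit productions: N->Y, S->N.
Unit pairs (A ⇒* B via units): (N,Y), (S,N), (S,Y).
S: inherits non-unit rules of {N, S, Y} → NYY | e | eN | eSS | eh | h | hYS.
N: inherits non-unit rules of {N, Y} → NYY | e | eN | eSS | eh.
Y: inherits non-unit rules of {Y} → NYY | eN | eh.

S -> e | h | eN | eh | NYY | eSS | hYS; N -> e | eN | eh | NYY | eSS; Y -> eN | eh | NYY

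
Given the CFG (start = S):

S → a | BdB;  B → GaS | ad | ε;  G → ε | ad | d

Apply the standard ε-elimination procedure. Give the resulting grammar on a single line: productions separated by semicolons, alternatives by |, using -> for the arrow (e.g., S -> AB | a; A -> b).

S -> a | d | Bd | dB | BdB; B -> aS | ad | GaS; G -> d | ad

Nullable set: {B, G}.
S -> BdB: B, B nullable, giving Bd | BdB | d | dB.
Drop B -> ε.
B -> GaS: G nullable, giving GaS | aS.
Drop G -> ε.
Unchanged (no nullable symbols): S -> a; B -> ad; G -> ad; G -> d.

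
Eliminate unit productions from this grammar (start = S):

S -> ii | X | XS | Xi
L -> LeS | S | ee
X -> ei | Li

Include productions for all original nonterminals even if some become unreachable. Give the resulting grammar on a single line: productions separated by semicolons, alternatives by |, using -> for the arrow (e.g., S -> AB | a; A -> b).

Unit productions: L->S, S->X.
Unit pairs (A ⇒* B via units): (L,S), (L,X), (S,X).
S: inherits non-unit rules of {S, X} → Li | XS | Xi | ei | ii.
L: inherits non-unit rules of {L, S, X} → LeS | Li | XS | Xi | ee | ei | ii.
X: inherits non-unit rules of {X} → Li | ei.

S -> Li | XS | Xi | ei | ii; L -> Li | XS | Xi | ee | ei | ii | LeS; X -> Li | ei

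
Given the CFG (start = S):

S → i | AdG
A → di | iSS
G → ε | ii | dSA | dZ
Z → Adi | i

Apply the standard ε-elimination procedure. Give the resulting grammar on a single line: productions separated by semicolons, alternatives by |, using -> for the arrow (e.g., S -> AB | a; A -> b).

S -> i | Ad | AdG; A -> di | iSS; G -> dZ | ii | dSA; Z -> i | Adi

Nullable set: {G}.
S -> AdG: G nullable, giving Ad | AdG.
Drop G -> ε.
Unchanged (no nullable symbols): S -> i; A -> di; A -> iSS; G -> dSA; G -> dZ; G -> ii; Z -> Adi; Z -> i.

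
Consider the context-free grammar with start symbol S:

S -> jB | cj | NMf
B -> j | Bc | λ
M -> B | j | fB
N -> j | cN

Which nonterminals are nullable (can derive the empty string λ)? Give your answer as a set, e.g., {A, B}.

{B, M}

Directly nullable (have an ε-rule): {B}.
M is nullable via M -> B (every symbol on the right is already known nullable).
Not nullable: N, S — each has a terminal in every rule's right-hand side or depends on a non-nullable symbol.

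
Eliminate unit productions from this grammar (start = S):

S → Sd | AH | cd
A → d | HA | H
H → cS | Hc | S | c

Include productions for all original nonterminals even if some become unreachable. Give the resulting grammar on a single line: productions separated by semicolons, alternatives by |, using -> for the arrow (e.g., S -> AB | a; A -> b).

S -> AH | Sd | cd; A -> c | d | AH | HA | Hc | Sd | cS | cd; H -> c | AH | Hc | Sd | cS | cd

Unit productions: A->H, H->S.
Unit pairs (A ⇒* B via units): (A,H), (A,S), (H,S).
S: inherits non-unit rules of {S} → AH | Sd | cd.
A: inherits non-unit rules of {A, H, S} → AH | HA | Hc | Sd | c | cS | cd | d.
H: inherits non-unit rules of {H, S} → AH | Hc | Sd | c | cS | cd.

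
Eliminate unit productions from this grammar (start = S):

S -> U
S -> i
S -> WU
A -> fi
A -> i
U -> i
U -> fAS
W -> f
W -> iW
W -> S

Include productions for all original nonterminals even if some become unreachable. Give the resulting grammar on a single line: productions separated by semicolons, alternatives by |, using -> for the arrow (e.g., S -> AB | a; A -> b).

Unit productions: S->U, W->S.
Unit pairs (A ⇒* B via units): (S,U), (W,S), (W,U).
S: inherits non-unit rules of {S, U} → WU | fAS | i.
A: inherits non-unit rules of {A} → fi | i.
U: inherits non-unit rules of {U} → fAS | i.
W: inherits non-unit rules of {S, U, W} → WU | f | fAS | i | iW.

S -> i | WU | fAS; A -> i | fi; U -> i | fAS; W -> f | i | WU | iW | fAS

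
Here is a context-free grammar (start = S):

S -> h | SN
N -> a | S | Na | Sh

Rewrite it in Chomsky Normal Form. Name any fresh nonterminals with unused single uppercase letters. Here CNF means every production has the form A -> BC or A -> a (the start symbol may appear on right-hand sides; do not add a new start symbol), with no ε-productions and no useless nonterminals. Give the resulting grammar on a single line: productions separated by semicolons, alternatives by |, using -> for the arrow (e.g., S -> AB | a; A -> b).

No ε-productions.
After unit-elimination: S -> h | SN; N -> a | h | Na | SN | Sh.
TERM: introduce A -> a, B -> h and substitute in every rule of length ≥2.

S -> h | SN; A -> a; B -> h; N -> a | h | NA | SB | SN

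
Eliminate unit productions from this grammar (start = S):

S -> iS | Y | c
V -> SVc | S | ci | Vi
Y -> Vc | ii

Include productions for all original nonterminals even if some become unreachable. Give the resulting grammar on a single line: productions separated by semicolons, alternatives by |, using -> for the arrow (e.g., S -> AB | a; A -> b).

Unit productions: S->Y, V->S.
Unit pairs (A ⇒* B via units): (S,Y), (V,S), (V,Y).
S: inherits non-unit rules of {S, Y} → Vc | c | iS | ii.
V: inherits non-unit rules of {S, V, Y} → SVc | Vc | Vi | c | ci | iS | ii.
Y: inherits non-unit rules of {Y} → Vc | ii.

S -> c | Vc | iS | ii; V -> c | Vc | Vi | ci | iS | ii | SVc; Y -> Vc | ii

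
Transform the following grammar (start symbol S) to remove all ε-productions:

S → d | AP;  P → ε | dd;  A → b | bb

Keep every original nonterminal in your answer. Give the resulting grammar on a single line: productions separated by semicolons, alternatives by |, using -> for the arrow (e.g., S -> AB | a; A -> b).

Nullable set: {P}.
S -> AP: P nullable, giving A | AP.
Drop P -> ε.
Unchanged (no nullable symbols): S -> d; A -> b; A -> bb; P -> dd.

S -> A | d | AP; A -> b | bb; P -> dd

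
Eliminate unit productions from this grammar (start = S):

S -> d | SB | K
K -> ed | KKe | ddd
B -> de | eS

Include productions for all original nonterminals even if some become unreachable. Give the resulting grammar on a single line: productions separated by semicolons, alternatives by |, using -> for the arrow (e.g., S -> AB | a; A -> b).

Unit productions: S->K.
Unit pairs (A ⇒* B via units): (S,K).
S: inherits non-unit rules of {K, S} → KKe | SB | d | ddd | ed.
B: inherits non-unit rules of {B} → de | eS.
K: inherits non-unit rules of {K} → KKe | ddd | ed.

S -> d | SB | ed | KKe | ddd; B -> de | eS; K -> ed | KKe | ddd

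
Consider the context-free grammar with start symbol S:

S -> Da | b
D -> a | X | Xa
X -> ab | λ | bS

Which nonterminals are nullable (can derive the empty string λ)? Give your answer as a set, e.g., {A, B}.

Directly nullable (have an ε-rule): {X}.
D is nullable via D -> X (every symbol on the right is already known nullable).
Not nullable: S — each has a terminal in every rule's right-hand side or depends on a non-nullable symbol.

{D, X}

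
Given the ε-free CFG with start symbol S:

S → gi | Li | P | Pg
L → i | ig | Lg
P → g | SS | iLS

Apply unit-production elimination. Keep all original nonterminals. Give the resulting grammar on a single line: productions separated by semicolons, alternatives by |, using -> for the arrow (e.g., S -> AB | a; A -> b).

Unit productions: S->P.
Unit pairs (A ⇒* B via units): (S,P).
S: inherits non-unit rules of {P, S} → Li | Pg | SS | g | gi | iLS.
L: inherits non-unit rules of {L} → Lg | i | ig.
P: inherits non-unit rules of {P} → SS | g | iLS.

S -> g | Li | Pg | SS | gi | iLS; L -> i | Lg | ig; P -> g | SS | iLS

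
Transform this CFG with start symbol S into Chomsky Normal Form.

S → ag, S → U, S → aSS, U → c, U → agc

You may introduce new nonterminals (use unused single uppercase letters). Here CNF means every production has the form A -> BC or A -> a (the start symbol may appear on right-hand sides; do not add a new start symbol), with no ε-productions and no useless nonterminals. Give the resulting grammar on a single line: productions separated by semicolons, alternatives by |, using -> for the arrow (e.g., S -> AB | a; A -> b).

S -> c | AB | AD | AE; A -> a; B -> g; C -> c; D -> BC; E -> SS

No ε-productions.
After unit-elimination: S -> c | ag | aSS | agc; U -> c | agc.
TERM: introduce A -> a, C -> c, B -> g and substitute in every rule of length ≥2.
BIN: S -> ABC becomes S -> AD, D -> BC; S -> ASS becomes S -> AE, E -> SS; U -> ABC becomes U -> AF, F -> BC.
Drop unreachable/unproductive: U.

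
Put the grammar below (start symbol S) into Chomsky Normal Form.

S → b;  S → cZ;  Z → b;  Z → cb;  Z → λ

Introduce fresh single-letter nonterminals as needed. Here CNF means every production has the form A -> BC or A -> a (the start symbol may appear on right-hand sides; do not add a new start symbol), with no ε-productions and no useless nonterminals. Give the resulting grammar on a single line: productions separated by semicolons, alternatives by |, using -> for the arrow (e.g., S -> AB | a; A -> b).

Nullable: {Z}; after ε-elimination: S -> b | c | cZ; Z -> b | cb.
No unit productions to eliminate.
TERM: introduce B -> b, A -> c and substitute in every rule of length ≥2.

S -> b | c | AZ; A -> c; B -> b; Z -> b | AB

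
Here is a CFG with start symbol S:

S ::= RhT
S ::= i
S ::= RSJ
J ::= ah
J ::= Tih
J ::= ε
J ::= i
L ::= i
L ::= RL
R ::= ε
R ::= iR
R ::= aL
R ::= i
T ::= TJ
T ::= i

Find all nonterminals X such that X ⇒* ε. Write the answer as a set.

{J, R}

Directly nullable (have an ε-rule): {J, R}.
Not nullable: L, S, T — each has a terminal in every rule's right-hand side or depends on a non-nullable symbol.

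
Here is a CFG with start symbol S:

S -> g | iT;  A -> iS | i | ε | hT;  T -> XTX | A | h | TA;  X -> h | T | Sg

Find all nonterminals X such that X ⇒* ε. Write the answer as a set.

Directly nullable (have an ε-rule): {A}.
T is nullable via T -> A (every symbol on the right is already known nullable).
X is nullable via X -> T (every symbol on the right is already known nullable).
Not nullable: S — each has a terminal in every rule's right-hand side or depends on a non-nullable symbol.

{A, T, X}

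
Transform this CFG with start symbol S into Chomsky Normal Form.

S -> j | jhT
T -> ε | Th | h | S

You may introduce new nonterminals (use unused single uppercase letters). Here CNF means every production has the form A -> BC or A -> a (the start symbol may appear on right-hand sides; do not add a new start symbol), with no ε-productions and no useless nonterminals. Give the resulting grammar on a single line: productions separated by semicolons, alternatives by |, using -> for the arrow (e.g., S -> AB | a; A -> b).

S -> j | AB | AC; A -> j; B -> h; C -> BT; D -> BT; T -> h | j | AB | AD | TB

Nullable: {T}; after ε-elimination: S -> j | jh | jhT; T -> S | h | Th.
After unit-elimination: S -> j | jh | jhT; T -> h | j | Th | jh | jhT.
TERM: introduce B -> h, A -> j and substitute in every rule of length ≥2.
BIN: S -> ABT becomes S -> AC, C -> BT; T -> ABT becomes T -> AD, D -> BT.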